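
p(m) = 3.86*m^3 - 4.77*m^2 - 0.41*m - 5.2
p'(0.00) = -0.41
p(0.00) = -5.20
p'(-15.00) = 2748.19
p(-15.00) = -14099.80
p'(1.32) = 7.17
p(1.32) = -5.17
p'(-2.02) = 66.11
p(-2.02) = -55.65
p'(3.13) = 83.18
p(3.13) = 65.15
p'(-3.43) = 168.55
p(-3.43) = -215.68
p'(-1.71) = 49.76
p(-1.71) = -37.75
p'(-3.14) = 143.72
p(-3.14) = -170.45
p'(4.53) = 194.01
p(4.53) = 253.88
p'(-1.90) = 59.52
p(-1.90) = -48.12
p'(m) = 11.58*m^2 - 9.54*m - 0.41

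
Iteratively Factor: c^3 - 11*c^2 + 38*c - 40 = (c - 2)*(c^2 - 9*c + 20) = (c - 5)*(c - 2)*(c - 4)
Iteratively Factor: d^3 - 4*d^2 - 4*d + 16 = (d - 2)*(d^2 - 2*d - 8) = (d - 4)*(d - 2)*(d + 2)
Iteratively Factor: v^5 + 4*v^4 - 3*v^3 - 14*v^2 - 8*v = (v + 1)*(v^4 + 3*v^3 - 6*v^2 - 8*v) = v*(v + 1)*(v^3 + 3*v^2 - 6*v - 8) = v*(v + 1)^2*(v^2 + 2*v - 8) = v*(v - 2)*(v + 1)^2*(v + 4)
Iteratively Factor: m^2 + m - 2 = (m - 1)*(m + 2)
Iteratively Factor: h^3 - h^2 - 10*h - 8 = (h - 4)*(h^2 + 3*h + 2) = (h - 4)*(h + 1)*(h + 2)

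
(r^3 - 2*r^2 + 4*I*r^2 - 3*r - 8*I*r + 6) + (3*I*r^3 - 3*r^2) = r^3 + 3*I*r^3 - 5*r^2 + 4*I*r^2 - 3*r - 8*I*r + 6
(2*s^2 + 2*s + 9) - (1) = 2*s^2 + 2*s + 8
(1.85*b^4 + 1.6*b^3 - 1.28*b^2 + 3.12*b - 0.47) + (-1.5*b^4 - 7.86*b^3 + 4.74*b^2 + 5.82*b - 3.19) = 0.35*b^4 - 6.26*b^3 + 3.46*b^2 + 8.94*b - 3.66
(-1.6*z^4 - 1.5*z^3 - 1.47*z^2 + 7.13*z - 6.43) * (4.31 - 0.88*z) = 1.408*z^5 - 5.576*z^4 - 5.1714*z^3 - 12.6101*z^2 + 36.3887*z - 27.7133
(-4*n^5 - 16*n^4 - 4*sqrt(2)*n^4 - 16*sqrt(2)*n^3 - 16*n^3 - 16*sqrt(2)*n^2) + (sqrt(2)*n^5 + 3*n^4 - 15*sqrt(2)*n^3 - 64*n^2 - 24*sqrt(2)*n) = -4*n^5 + sqrt(2)*n^5 - 13*n^4 - 4*sqrt(2)*n^4 - 31*sqrt(2)*n^3 - 16*n^3 - 64*n^2 - 16*sqrt(2)*n^2 - 24*sqrt(2)*n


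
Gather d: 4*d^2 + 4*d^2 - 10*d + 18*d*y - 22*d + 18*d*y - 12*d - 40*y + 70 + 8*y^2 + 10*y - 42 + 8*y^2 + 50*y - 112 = 8*d^2 + d*(36*y - 44) + 16*y^2 + 20*y - 84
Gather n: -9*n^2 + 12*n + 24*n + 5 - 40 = -9*n^2 + 36*n - 35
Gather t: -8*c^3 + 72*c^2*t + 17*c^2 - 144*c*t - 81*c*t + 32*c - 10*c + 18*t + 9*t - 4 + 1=-8*c^3 + 17*c^2 + 22*c + t*(72*c^2 - 225*c + 27) - 3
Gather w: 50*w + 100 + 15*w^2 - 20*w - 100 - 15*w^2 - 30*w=0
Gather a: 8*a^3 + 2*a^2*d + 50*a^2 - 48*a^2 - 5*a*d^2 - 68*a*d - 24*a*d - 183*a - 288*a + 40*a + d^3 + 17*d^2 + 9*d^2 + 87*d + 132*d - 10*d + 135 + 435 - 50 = 8*a^3 + a^2*(2*d + 2) + a*(-5*d^2 - 92*d - 431) + d^3 + 26*d^2 + 209*d + 520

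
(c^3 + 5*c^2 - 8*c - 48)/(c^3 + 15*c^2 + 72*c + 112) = (c - 3)/(c + 7)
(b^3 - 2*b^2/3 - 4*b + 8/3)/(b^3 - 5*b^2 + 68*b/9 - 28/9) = 3*(b + 2)/(3*b - 7)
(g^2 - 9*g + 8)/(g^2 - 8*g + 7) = (g - 8)/(g - 7)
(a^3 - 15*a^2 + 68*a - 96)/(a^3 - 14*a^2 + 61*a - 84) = (a - 8)/(a - 7)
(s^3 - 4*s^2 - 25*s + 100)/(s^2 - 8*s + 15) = (s^2 + s - 20)/(s - 3)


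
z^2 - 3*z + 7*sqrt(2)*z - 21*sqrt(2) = (z - 3)*(z + 7*sqrt(2))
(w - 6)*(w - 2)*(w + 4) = w^3 - 4*w^2 - 20*w + 48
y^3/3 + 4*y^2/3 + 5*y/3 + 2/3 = (y/3 + 1/3)*(y + 1)*(y + 2)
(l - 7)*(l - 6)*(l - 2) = l^3 - 15*l^2 + 68*l - 84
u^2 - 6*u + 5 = (u - 5)*(u - 1)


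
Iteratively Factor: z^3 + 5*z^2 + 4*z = (z)*(z^2 + 5*z + 4) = z*(z + 1)*(z + 4)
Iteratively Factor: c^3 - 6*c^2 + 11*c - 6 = (c - 1)*(c^2 - 5*c + 6) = (c - 2)*(c - 1)*(c - 3)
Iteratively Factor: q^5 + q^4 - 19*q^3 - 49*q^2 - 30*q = (q - 5)*(q^4 + 6*q^3 + 11*q^2 + 6*q) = (q - 5)*(q + 3)*(q^3 + 3*q^2 + 2*q) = (q - 5)*(q + 2)*(q + 3)*(q^2 + q) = q*(q - 5)*(q + 2)*(q + 3)*(q + 1)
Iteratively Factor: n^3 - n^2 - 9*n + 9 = (n - 3)*(n^2 + 2*n - 3) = (n - 3)*(n + 3)*(n - 1)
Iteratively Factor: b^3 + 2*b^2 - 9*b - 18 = (b + 3)*(b^2 - b - 6) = (b + 2)*(b + 3)*(b - 3)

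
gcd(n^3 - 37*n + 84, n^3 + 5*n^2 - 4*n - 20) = 1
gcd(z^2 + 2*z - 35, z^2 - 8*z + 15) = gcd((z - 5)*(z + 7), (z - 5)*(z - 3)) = z - 5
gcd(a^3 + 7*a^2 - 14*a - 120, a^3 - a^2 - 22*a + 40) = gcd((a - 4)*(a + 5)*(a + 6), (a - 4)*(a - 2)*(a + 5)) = a^2 + a - 20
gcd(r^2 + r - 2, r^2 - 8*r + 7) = r - 1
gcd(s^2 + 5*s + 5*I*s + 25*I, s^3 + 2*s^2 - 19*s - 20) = s + 5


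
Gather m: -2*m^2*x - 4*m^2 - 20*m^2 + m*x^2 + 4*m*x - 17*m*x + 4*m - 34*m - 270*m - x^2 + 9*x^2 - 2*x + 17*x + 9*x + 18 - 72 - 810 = m^2*(-2*x - 24) + m*(x^2 - 13*x - 300) + 8*x^2 + 24*x - 864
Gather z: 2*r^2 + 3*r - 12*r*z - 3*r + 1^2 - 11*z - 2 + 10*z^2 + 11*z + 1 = 2*r^2 - 12*r*z + 10*z^2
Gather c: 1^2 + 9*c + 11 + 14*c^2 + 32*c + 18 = 14*c^2 + 41*c + 30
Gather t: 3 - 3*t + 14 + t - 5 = 12 - 2*t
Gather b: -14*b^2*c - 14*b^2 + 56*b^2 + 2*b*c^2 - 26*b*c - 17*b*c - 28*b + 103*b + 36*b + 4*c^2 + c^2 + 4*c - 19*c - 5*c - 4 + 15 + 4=b^2*(42 - 14*c) + b*(2*c^2 - 43*c + 111) + 5*c^2 - 20*c + 15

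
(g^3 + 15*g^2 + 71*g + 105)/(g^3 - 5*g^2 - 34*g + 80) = (g^2 + 10*g + 21)/(g^2 - 10*g + 16)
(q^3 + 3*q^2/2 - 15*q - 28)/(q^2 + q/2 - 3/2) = (2*q^3 + 3*q^2 - 30*q - 56)/(2*q^2 + q - 3)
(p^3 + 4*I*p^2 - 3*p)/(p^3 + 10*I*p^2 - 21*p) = (p + I)/(p + 7*I)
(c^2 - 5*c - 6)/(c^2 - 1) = (c - 6)/(c - 1)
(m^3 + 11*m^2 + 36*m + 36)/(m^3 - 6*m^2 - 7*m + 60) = (m^2 + 8*m + 12)/(m^2 - 9*m + 20)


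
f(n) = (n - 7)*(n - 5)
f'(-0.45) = -12.90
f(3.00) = 8.00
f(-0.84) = 45.79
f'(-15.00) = -42.00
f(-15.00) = 440.00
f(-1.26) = 51.71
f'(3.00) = -6.00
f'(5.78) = -0.44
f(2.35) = 12.32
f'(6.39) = 0.78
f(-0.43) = 40.34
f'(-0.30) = -12.60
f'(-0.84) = -13.68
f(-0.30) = 38.69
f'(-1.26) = -14.52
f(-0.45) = 40.60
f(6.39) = -0.85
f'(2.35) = -7.30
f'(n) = 2*n - 12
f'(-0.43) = -12.86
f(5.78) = -0.95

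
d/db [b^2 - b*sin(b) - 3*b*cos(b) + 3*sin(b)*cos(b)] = 3*b*sin(b) - b*cos(b) + 2*b - sin(b) - 3*cos(b) + 3*cos(2*b)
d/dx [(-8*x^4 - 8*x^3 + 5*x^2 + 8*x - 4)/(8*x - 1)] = 2*(-96*x^4 - 48*x^3 + 32*x^2 - 5*x + 12)/(64*x^2 - 16*x + 1)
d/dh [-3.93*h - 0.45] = -3.93000000000000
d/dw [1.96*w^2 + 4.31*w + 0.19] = 3.92*w + 4.31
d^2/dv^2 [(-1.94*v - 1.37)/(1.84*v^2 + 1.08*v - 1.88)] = (-(1.94*v + 1.37)*(3.68*v + 1.08)*(7.36*v + 2.16) + (21.4176*v + 9.232)*(1.84*v^2 + 1.08*v - 1.88))/(1.84*v^2 + 1.08*v - 1.88)^3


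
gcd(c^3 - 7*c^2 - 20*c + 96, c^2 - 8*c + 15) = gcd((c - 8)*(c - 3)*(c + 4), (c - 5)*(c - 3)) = c - 3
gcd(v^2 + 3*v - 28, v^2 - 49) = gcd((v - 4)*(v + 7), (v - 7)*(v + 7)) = v + 7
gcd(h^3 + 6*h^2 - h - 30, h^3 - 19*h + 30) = h^2 + 3*h - 10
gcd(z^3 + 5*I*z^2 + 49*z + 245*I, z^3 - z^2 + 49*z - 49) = z^2 + 49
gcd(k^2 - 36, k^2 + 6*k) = k + 6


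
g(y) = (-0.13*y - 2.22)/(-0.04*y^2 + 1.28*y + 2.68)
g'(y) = (-0.13*y - 2.22)*(0.08*y - 1.28)/(-0.04*y^2 + 1.28*y + 2.68)^2 - 0.13/(-0.04*y^2 + 1.28*y + 2.68)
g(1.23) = -0.57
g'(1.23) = 0.13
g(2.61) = -0.45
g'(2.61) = 0.06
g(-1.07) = -1.65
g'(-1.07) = 1.67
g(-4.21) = 0.49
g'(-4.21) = 0.27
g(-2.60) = 2.05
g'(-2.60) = 3.46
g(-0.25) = -0.93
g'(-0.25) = 0.46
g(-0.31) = -0.96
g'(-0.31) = 0.49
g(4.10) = -0.38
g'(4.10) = 0.03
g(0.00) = -0.83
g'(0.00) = 0.35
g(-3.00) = 1.20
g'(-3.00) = 1.29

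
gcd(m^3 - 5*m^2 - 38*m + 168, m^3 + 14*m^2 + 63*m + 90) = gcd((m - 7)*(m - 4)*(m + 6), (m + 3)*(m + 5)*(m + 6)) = m + 6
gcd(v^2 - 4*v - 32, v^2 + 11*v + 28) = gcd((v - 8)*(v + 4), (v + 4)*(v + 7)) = v + 4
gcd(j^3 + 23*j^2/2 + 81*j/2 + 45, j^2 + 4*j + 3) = j + 3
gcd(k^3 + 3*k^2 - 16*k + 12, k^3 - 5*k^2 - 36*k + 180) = k + 6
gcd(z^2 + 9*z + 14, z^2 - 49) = z + 7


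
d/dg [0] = 0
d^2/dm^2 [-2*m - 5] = 0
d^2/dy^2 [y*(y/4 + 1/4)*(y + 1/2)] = 3*y/2 + 3/4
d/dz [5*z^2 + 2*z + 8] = 10*z + 2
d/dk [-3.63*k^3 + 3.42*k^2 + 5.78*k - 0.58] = -10.89*k^2 + 6.84*k + 5.78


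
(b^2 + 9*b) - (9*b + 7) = b^2 - 7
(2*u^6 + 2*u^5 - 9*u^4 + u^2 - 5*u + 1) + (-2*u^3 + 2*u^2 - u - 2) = 2*u^6 + 2*u^5 - 9*u^4 - 2*u^3 + 3*u^2 - 6*u - 1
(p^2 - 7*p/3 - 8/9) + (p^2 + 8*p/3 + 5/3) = 2*p^2 + p/3 + 7/9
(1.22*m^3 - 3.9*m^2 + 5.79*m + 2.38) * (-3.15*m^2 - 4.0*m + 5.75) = -3.843*m^5 + 7.405*m^4 + 4.3765*m^3 - 53.082*m^2 + 23.7725*m + 13.685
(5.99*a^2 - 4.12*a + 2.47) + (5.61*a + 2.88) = 5.99*a^2 + 1.49*a + 5.35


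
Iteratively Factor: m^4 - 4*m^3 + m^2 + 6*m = (m)*(m^3 - 4*m^2 + m + 6) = m*(m - 2)*(m^2 - 2*m - 3) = m*(m - 2)*(m + 1)*(m - 3)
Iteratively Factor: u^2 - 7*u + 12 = (u - 4)*(u - 3)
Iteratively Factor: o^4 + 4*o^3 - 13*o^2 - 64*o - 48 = (o + 3)*(o^3 + o^2 - 16*o - 16) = (o + 1)*(o + 3)*(o^2 - 16) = (o - 4)*(o + 1)*(o + 3)*(o + 4)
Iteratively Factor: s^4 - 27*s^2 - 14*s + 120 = (s + 4)*(s^3 - 4*s^2 - 11*s + 30) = (s - 2)*(s + 4)*(s^2 - 2*s - 15) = (s - 2)*(s + 3)*(s + 4)*(s - 5)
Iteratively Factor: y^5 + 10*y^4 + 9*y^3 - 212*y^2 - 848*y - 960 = (y + 4)*(y^4 + 6*y^3 - 15*y^2 - 152*y - 240) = (y + 4)^2*(y^3 + 2*y^2 - 23*y - 60) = (y + 3)*(y + 4)^2*(y^2 - y - 20) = (y - 5)*(y + 3)*(y + 4)^2*(y + 4)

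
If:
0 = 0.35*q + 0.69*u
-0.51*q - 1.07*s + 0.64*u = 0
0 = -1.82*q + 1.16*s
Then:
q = 0.00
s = 0.00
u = 0.00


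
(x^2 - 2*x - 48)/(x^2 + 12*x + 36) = (x - 8)/(x + 6)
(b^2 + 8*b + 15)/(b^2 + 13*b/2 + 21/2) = 2*(b + 5)/(2*b + 7)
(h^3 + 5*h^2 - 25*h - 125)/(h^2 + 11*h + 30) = (h^2 - 25)/(h + 6)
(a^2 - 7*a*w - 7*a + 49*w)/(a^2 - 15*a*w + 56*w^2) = (7 - a)/(-a + 8*w)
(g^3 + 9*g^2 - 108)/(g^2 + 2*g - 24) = (g^2 + 3*g - 18)/(g - 4)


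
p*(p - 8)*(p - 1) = p^3 - 9*p^2 + 8*p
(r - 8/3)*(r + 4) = r^2 + 4*r/3 - 32/3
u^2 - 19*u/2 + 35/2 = (u - 7)*(u - 5/2)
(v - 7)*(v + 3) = v^2 - 4*v - 21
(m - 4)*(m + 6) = m^2 + 2*m - 24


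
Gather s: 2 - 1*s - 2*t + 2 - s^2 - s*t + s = -s^2 - s*t - 2*t + 4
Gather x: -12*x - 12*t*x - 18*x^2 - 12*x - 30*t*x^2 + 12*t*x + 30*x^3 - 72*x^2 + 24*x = 30*x^3 + x^2*(-30*t - 90)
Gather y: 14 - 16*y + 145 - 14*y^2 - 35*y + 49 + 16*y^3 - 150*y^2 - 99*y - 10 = 16*y^3 - 164*y^2 - 150*y + 198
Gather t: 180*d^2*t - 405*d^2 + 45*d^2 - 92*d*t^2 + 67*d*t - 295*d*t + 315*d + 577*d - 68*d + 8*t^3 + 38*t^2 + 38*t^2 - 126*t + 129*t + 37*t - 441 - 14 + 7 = -360*d^2 + 824*d + 8*t^3 + t^2*(76 - 92*d) + t*(180*d^2 - 228*d + 40) - 448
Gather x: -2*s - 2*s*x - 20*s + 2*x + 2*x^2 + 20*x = -22*s + 2*x^2 + x*(22 - 2*s)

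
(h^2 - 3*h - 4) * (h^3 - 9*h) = h^5 - 3*h^4 - 13*h^3 + 27*h^2 + 36*h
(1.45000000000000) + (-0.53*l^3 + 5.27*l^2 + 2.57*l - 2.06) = -0.53*l^3 + 5.27*l^2 + 2.57*l - 0.61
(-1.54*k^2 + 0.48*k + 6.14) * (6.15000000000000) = -9.471*k^2 + 2.952*k + 37.761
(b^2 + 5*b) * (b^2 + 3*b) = b^4 + 8*b^3 + 15*b^2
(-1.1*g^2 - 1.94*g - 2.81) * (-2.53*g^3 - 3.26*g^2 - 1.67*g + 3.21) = 2.783*g^5 + 8.4942*g^4 + 15.2707*g^3 + 8.8694*g^2 - 1.5347*g - 9.0201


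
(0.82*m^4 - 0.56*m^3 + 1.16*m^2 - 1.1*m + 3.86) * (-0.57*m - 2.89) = -0.4674*m^5 - 2.0506*m^4 + 0.9572*m^3 - 2.7254*m^2 + 0.978800000000001*m - 11.1554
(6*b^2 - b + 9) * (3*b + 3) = 18*b^3 + 15*b^2 + 24*b + 27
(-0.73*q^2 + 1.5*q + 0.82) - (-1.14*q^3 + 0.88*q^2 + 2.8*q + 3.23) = 1.14*q^3 - 1.61*q^2 - 1.3*q - 2.41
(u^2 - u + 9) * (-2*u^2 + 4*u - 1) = -2*u^4 + 6*u^3 - 23*u^2 + 37*u - 9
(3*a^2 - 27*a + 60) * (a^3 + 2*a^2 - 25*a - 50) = 3*a^5 - 21*a^4 - 69*a^3 + 645*a^2 - 150*a - 3000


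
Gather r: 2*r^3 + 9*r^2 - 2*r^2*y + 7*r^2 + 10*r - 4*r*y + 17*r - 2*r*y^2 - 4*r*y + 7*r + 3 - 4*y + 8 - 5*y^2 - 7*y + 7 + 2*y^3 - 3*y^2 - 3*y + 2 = 2*r^3 + r^2*(16 - 2*y) + r*(-2*y^2 - 8*y + 34) + 2*y^3 - 8*y^2 - 14*y + 20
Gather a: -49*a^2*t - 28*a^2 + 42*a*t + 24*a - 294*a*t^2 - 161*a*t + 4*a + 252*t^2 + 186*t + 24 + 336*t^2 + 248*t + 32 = a^2*(-49*t - 28) + a*(-294*t^2 - 119*t + 28) + 588*t^2 + 434*t + 56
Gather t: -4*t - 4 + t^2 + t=t^2 - 3*t - 4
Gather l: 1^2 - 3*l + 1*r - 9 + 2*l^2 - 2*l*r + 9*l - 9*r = 2*l^2 + l*(6 - 2*r) - 8*r - 8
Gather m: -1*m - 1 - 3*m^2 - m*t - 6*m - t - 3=-3*m^2 + m*(-t - 7) - t - 4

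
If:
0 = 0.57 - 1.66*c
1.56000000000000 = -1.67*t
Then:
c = 0.34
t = -0.93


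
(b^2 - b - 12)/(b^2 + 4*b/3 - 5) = 3*(b - 4)/(3*b - 5)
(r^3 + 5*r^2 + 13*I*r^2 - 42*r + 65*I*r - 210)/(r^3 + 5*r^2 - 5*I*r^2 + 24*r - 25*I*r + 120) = (r^2 + 13*I*r - 42)/(r^2 - 5*I*r + 24)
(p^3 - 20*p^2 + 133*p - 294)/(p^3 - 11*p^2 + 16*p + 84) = (p - 7)/(p + 2)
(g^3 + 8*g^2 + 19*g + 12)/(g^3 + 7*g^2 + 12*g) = (g + 1)/g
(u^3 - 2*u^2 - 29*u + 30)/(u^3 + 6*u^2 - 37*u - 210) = (u - 1)/(u + 7)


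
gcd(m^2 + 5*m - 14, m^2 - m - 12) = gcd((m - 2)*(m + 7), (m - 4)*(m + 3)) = 1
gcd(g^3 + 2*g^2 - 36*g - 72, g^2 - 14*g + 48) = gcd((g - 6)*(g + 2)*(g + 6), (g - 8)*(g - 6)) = g - 6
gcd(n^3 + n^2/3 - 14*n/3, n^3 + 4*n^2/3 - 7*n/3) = n^2 + 7*n/3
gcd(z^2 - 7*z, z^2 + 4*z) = z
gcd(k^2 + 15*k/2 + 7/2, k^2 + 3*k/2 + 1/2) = k + 1/2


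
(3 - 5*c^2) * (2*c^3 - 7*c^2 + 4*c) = -10*c^5 + 35*c^4 - 14*c^3 - 21*c^2 + 12*c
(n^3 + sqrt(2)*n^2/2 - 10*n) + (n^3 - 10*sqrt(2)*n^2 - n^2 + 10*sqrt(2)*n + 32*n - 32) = 2*n^3 - 19*sqrt(2)*n^2/2 - n^2 + 10*sqrt(2)*n + 22*n - 32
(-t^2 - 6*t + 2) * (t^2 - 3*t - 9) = -t^4 - 3*t^3 + 29*t^2 + 48*t - 18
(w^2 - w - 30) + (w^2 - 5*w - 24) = 2*w^2 - 6*w - 54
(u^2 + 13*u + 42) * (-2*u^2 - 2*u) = -2*u^4 - 28*u^3 - 110*u^2 - 84*u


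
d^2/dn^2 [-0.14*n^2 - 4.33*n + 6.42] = -0.280000000000000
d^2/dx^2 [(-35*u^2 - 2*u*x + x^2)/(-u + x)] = 2*(35*u^2 + 2*u*x - x^2 + (u - x)^2)/(u - x)^3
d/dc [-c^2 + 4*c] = 4 - 2*c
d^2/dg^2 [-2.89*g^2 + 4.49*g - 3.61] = -5.78000000000000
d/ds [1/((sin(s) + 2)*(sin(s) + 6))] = -2*(sin(s) + 4)*cos(s)/((sin(s) + 2)^2*(sin(s) + 6)^2)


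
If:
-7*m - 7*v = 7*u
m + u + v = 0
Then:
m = -u - v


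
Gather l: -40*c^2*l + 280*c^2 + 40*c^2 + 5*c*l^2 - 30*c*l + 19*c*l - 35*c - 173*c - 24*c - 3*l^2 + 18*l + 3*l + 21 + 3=320*c^2 - 232*c + l^2*(5*c - 3) + l*(-40*c^2 - 11*c + 21) + 24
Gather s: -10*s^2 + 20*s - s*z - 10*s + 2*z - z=-10*s^2 + s*(10 - z) + z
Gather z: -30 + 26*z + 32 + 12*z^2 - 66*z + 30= 12*z^2 - 40*z + 32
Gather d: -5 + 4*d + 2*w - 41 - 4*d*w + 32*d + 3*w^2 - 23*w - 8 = d*(36 - 4*w) + 3*w^2 - 21*w - 54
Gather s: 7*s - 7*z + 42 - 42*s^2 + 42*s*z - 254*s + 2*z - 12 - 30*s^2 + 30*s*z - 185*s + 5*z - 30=-72*s^2 + s*(72*z - 432)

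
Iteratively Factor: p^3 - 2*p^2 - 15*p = (p - 5)*(p^2 + 3*p) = (p - 5)*(p + 3)*(p)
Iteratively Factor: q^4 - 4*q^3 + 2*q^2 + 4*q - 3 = (q + 1)*(q^3 - 5*q^2 + 7*q - 3) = (q - 1)*(q + 1)*(q^2 - 4*q + 3) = (q - 3)*(q - 1)*(q + 1)*(q - 1)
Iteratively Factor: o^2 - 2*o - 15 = (o - 5)*(o + 3)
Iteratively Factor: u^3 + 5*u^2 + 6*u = (u + 2)*(u^2 + 3*u) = u*(u + 2)*(u + 3)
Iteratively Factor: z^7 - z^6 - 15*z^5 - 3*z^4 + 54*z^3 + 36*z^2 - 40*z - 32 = (z + 1)*(z^6 - 2*z^5 - 13*z^4 + 10*z^3 + 44*z^2 - 8*z - 32) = (z + 1)*(z + 2)*(z^5 - 4*z^4 - 5*z^3 + 20*z^2 + 4*z - 16) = (z - 4)*(z + 1)*(z + 2)*(z^4 - 5*z^2 + 4) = (z - 4)*(z - 1)*(z + 1)*(z + 2)*(z^3 + z^2 - 4*z - 4) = (z - 4)*(z - 1)*(z + 1)^2*(z + 2)*(z^2 - 4) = (z - 4)*(z - 2)*(z - 1)*(z + 1)^2*(z + 2)*(z + 2)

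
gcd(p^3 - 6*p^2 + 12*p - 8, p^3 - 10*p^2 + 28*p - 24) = p^2 - 4*p + 4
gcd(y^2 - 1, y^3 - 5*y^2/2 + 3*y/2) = y - 1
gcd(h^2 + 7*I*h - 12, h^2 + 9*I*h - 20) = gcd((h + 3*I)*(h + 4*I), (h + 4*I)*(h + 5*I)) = h + 4*I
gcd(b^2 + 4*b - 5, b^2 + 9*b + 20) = b + 5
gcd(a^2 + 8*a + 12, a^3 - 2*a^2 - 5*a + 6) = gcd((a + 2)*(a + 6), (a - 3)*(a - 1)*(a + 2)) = a + 2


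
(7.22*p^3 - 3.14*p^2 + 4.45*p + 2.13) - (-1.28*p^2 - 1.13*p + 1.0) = 7.22*p^3 - 1.86*p^2 + 5.58*p + 1.13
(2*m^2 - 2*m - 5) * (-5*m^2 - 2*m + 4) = -10*m^4 + 6*m^3 + 37*m^2 + 2*m - 20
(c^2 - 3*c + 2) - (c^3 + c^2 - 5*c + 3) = -c^3 + 2*c - 1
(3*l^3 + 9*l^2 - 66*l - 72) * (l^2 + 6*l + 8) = 3*l^5 + 27*l^4 + 12*l^3 - 396*l^2 - 960*l - 576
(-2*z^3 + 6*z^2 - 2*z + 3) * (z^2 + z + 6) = -2*z^5 + 4*z^4 - 8*z^3 + 37*z^2 - 9*z + 18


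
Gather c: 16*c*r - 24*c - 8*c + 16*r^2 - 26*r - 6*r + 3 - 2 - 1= c*(16*r - 32) + 16*r^2 - 32*r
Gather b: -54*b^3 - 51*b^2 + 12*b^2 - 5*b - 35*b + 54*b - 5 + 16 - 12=-54*b^3 - 39*b^2 + 14*b - 1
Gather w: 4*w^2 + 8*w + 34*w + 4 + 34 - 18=4*w^2 + 42*w + 20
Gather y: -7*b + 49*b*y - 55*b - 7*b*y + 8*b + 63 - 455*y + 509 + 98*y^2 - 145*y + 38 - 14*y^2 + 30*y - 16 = -54*b + 84*y^2 + y*(42*b - 570) + 594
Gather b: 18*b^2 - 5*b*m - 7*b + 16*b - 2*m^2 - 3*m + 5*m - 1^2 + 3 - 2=18*b^2 + b*(9 - 5*m) - 2*m^2 + 2*m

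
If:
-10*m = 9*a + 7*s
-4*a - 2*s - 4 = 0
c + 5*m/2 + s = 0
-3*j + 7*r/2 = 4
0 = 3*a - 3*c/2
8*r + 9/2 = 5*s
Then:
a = -6/5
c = -12/5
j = -163/96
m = 4/5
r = -5/16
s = 2/5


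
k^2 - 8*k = k*(k - 8)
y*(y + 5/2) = y^2 + 5*y/2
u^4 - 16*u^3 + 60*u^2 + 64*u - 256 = (u - 8)^2*(u - 2)*(u + 2)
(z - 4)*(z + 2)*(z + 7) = z^3 + 5*z^2 - 22*z - 56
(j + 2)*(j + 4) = j^2 + 6*j + 8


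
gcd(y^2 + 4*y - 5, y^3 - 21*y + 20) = y^2 + 4*y - 5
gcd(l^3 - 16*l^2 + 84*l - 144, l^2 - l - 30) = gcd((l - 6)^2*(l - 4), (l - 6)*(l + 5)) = l - 6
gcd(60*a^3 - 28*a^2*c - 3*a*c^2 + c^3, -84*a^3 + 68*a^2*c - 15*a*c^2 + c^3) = 12*a^2 - 8*a*c + c^2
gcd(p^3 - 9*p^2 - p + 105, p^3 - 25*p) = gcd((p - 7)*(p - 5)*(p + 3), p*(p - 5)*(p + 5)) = p - 5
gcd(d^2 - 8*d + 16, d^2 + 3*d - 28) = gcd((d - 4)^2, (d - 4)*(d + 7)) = d - 4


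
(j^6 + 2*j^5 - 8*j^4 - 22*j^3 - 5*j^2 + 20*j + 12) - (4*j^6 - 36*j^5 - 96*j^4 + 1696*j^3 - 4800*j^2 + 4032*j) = -3*j^6 + 38*j^5 + 88*j^4 - 1718*j^3 + 4795*j^2 - 4012*j + 12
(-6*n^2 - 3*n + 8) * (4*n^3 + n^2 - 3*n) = -24*n^5 - 18*n^4 + 47*n^3 + 17*n^2 - 24*n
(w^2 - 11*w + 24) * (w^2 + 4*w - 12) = w^4 - 7*w^3 - 32*w^2 + 228*w - 288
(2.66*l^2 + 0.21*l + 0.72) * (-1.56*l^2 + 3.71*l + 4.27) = -4.1496*l^4 + 9.541*l^3 + 11.0141*l^2 + 3.5679*l + 3.0744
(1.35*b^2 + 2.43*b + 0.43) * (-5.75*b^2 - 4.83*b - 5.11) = -7.7625*b^4 - 20.493*b^3 - 21.1079*b^2 - 14.4942*b - 2.1973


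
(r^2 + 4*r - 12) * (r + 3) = r^3 + 7*r^2 - 36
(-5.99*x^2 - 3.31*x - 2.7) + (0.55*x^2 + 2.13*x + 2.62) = -5.44*x^2 - 1.18*x - 0.0800000000000001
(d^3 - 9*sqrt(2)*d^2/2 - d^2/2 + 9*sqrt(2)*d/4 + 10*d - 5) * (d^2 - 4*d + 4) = d^5 - 9*sqrt(2)*d^4/2 - 9*d^4/2 + 16*d^3 + 81*sqrt(2)*d^3/4 - 47*d^2 - 27*sqrt(2)*d^2 + 9*sqrt(2)*d + 60*d - 20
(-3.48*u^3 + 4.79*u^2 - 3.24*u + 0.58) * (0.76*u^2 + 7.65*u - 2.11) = -2.6448*u^5 - 22.9816*u^4 + 41.5239*u^3 - 34.4521*u^2 + 11.2734*u - 1.2238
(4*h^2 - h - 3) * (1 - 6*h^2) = -24*h^4 + 6*h^3 + 22*h^2 - h - 3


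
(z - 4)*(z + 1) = z^2 - 3*z - 4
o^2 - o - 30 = (o - 6)*(o + 5)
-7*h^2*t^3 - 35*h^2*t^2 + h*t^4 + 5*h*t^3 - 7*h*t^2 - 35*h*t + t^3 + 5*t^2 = t*(-7*h + t)*(t + 5)*(h*t + 1)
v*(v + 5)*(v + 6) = v^3 + 11*v^2 + 30*v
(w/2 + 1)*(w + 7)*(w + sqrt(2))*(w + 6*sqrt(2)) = w^4/2 + 9*w^3/2 + 7*sqrt(2)*w^3/2 + 13*w^2 + 63*sqrt(2)*w^2/2 + 54*w + 49*sqrt(2)*w + 84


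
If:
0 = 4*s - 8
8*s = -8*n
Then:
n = -2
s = 2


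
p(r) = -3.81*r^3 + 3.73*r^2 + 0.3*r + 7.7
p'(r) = -11.43*r^2 + 7.46*r + 0.3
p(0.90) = 8.21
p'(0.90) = -2.24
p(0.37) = 8.13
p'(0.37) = 1.50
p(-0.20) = 7.82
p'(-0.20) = -1.65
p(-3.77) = 263.73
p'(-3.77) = -190.28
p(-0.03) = 7.69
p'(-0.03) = 0.07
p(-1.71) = 37.14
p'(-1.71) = -45.88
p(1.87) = -3.61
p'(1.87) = -25.72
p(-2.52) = 91.60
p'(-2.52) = -91.08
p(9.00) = -2464.96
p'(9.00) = -858.39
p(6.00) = -679.18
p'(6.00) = -366.42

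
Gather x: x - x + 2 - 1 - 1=0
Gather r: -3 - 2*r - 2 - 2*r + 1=-4*r - 4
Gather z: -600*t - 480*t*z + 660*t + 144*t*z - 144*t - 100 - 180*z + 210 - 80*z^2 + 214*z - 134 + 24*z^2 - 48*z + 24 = -84*t - 56*z^2 + z*(-336*t - 14)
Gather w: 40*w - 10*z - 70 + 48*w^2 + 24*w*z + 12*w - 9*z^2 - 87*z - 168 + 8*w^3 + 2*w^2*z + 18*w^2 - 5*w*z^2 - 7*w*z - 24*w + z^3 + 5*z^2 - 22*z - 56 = 8*w^3 + w^2*(2*z + 66) + w*(-5*z^2 + 17*z + 28) + z^3 - 4*z^2 - 119*z - 294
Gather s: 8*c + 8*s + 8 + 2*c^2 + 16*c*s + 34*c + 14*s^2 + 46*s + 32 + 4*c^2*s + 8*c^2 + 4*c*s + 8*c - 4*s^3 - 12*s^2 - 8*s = 10*c^2 + 50*c - 4*s^3 + 2*s^2 + s*(4*c^2 + 20*c + 46) + 40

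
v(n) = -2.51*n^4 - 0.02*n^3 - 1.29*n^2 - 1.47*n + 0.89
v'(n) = -10.04*n^3 - 0.06*n^2 - 2.58*n - 1.47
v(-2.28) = -70.06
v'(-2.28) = 123.10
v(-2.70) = -137.54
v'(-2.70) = 202.68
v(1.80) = -32.40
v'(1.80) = -64.86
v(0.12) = 0.69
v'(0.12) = -1.80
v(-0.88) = -0.31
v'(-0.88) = 7.60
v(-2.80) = -158.95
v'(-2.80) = 225.68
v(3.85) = -576.50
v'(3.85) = -585.24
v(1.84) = -35.08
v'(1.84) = -68.96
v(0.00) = 0.89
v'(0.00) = -1.47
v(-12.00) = -52180.03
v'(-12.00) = 17369.97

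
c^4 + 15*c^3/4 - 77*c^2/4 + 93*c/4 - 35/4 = (c - 5/4)*(c - 1)^2*(c + 7)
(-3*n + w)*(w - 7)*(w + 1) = -3*n*w^2 + 18*n*w + 21*n + w^3 - 6*w^2 - 7*w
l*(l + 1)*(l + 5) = l^3 + 6*l^2 + 5*l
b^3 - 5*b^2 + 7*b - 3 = (b - 3)*(b - 1)^2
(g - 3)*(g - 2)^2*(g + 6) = g^4 - g^3 - 26*g^2 + 84*g - 72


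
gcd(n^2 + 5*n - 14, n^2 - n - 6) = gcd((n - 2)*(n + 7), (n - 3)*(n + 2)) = 1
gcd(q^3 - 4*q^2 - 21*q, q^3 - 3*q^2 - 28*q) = q^2 - 7*q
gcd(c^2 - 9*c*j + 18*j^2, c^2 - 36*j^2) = c - 6*j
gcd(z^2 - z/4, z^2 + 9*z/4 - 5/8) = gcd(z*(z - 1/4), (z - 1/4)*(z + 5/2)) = z - 1/4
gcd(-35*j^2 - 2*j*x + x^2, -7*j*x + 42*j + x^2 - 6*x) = -7*j + x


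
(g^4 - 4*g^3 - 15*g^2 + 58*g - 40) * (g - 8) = g^5 - 12*g^4 + 17*g^3 + 178*g^2 - 504*g + 320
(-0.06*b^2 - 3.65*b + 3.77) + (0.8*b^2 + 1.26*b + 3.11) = 0.74*b^2 - 2.39*b + 6.88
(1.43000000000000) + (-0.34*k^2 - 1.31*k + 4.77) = -0.34*k^2 - 1.31*k + 6.2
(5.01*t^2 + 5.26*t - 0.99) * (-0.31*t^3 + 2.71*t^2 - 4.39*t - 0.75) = -1.5531*t^5 + 11.9465*t^4 - 7.4324*t^3 - 29.5318*t^2 + 0.4011*t + 0.7425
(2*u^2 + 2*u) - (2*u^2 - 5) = 2*u + 5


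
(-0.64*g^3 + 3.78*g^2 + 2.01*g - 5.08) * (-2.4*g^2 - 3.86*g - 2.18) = 1.536*g^5 - 6.6016*g^4 - 18.0196*g^3 - 3.807*g^2 + 15.227*g + 11.0744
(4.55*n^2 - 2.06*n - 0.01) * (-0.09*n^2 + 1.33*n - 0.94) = -0.4095*n^4 + 6.2369*n^3 - 7.0159*n^2 + 1.9231*n + 0.0094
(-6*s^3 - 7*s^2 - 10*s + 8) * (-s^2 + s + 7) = 6*s^5 + s^4 - 39*s^3 - 67*s^2 - 62*s + 56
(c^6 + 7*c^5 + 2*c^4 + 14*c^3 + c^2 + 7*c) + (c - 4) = c^6 + 7*c^5 + 2*c^4 + 14*c^3 + c^2 + 8*c - 4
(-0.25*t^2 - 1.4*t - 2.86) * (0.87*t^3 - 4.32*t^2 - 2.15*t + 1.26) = -0.2175*t^5 - 0.138*t^4 + 4.0973*t^3 + 15.0502*t^2 + 4.385*t - 3.6036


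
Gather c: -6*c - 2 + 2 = -6*c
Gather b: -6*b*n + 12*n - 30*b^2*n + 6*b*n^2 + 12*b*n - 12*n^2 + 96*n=-30*b^2*n + b*(6*n^2 + 6*n) - 12*n^2 + 108*n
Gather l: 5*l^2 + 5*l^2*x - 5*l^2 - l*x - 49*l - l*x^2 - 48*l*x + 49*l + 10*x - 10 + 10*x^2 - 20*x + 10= 5*l^2*x + l*(-x^2 - 49*x) + 10*x^2 - 10*x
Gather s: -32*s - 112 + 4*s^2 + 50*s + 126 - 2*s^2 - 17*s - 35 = 2*s^2 + s - 21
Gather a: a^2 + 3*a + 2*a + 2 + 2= a^2 + 5*a + 4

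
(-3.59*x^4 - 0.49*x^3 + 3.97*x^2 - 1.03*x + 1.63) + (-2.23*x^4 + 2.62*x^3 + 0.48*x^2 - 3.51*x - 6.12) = -5.82*x^4 + 2.13*x^3 + 4.45*x^2 - 4.54*x - 4.49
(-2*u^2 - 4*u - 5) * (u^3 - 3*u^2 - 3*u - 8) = -2*u^5 + 2*u^4 + 13*u^3 + 43*u^2 + 47*u + 40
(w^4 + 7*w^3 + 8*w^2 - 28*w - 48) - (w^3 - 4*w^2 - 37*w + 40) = w^4 + 6*w^3 + 12*w^2 + 9*w - 88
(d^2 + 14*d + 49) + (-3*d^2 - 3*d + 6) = -2*d^2 + 11*d + 55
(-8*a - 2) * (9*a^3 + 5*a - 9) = -72*a^4 - 18*a^3 - 40*a^2 + 62*a + 18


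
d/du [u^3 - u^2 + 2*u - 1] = 3*u^2 - 2*u + 2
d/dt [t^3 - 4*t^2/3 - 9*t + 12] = 3*t^2 - 8*t/3 - 9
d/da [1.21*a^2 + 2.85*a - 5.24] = 2.42*a + 2.85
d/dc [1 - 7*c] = -7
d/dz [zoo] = 0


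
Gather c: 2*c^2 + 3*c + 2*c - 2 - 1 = 2*c^2 + 5*c - 3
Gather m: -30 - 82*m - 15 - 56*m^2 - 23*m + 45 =-56*m^2 - 105*m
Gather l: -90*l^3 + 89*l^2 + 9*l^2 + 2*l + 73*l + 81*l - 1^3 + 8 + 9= -90*l^3 + 98*l^2 + 156*l + 16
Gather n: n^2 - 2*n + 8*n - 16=n^2 + 6*n - 16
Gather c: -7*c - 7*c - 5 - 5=-14*c - 10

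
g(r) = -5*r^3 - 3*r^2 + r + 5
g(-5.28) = 652.07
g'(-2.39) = -70.34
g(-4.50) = 395.38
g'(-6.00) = -503.00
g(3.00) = -154.00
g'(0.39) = -3.62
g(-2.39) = 53.73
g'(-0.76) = -3.10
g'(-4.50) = -275.75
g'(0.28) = -1.86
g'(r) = -15*r^2 - 6*r + 1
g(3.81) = -311.27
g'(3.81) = -239.60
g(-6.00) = 971.00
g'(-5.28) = -385.50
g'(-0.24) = 1.58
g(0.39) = 4.64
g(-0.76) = 4.70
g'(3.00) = -152.00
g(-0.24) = 4.66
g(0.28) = 4.94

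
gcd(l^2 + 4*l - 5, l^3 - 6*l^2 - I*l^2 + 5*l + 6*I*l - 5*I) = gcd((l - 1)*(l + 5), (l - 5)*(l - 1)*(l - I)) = l - 1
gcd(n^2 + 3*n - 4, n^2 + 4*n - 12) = 1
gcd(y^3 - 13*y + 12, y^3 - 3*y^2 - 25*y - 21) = 1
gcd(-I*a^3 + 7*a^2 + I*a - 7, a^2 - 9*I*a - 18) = 1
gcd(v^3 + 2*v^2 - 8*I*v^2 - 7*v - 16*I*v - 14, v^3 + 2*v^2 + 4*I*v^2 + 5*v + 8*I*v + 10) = v^2 + v*(2 - I) - 2*I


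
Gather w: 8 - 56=-48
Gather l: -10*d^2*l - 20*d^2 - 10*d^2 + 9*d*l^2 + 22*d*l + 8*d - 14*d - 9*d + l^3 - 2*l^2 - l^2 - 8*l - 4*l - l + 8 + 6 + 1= -30*d^2 - 15*d + l^3 + l^2*(9*d - 3) + l*(-10*d^2 + 22*d - 13) + 15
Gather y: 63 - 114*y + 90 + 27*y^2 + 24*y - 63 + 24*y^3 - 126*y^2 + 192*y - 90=24*y^3 - 99*y^2 + 102*y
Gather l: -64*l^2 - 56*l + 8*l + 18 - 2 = -64*l^2 - 48*l + 16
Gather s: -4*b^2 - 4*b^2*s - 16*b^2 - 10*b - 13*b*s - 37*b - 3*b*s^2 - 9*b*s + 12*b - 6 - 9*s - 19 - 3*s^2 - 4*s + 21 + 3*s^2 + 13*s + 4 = -20*b^2 - 3*b*s^2 - 35*b + s*(-4*b^2 - 22*b)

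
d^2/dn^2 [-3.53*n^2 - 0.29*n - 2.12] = -7.06000000000000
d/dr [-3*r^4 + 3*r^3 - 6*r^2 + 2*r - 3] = -12*r^3 + 9*r^2 - 12*r + 2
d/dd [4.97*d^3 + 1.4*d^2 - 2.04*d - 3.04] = 14.91*d^2 + 2.8*d - 2.04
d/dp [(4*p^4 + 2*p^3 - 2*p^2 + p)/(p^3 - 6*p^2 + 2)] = 2*(2*p^6 - 24*p^5 - 5*p^4 + 15*p^3 + 9*p^2 - 4*p + 1)/(p^6 - 12*p^5 + 36*p^4 + 4*p^3 - 24*p^2 + 4)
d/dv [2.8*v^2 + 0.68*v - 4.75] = 5.6*v + 0.68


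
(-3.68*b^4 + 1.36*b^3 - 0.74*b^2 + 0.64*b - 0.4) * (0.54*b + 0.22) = -1.9872*b^5 - 0.0751999999999999*b^4 - 0.1004*b^3 + 0.1828*b^2 - 0.0752*b - 0.088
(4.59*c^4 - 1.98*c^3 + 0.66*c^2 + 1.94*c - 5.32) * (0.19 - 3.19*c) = -14.6421*c^5 + 7.1883*c^4 - 2.4816*c^3 - 6.0632*c^2 + 17.3394*c - 1.0108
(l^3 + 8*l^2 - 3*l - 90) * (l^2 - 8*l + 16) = l^5 - 51*l^3 + 62*l^2 + 672*l - 1440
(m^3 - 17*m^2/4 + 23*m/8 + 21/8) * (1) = m^3 - 17*m^2/4 + 23*m/8 + 21/8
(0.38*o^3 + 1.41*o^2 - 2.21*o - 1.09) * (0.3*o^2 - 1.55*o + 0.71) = 0.114*o^5 - 0.166*o^4 - 2.5787*o^3 + 4.0996*o^2 + 0.1204*o - 0.7739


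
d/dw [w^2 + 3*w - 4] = 2*w + 3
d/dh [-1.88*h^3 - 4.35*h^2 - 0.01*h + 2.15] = -5.64*h^2 - 8.7*h - 0.01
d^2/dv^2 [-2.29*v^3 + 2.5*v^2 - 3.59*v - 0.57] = 5.0 - 13.74*v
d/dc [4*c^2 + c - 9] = 8*c + 1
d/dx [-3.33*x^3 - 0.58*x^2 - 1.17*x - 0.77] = -9.99*x^2 - 1.16*x - 1.17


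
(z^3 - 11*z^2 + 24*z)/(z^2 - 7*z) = (z^2 - 11*z + 24)/(z - 7)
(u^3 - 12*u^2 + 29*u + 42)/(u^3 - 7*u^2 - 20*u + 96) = (u^3 - 12*u^2 + 29*u + 42)/(u^3 - 7*u^2 - 20*u + 96)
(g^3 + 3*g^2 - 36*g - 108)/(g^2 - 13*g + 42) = (g^2 + 9*g + 18)/(g - 7)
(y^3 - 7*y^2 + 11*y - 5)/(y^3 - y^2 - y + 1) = (y - 5)/(y + 1)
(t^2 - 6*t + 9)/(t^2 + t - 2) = (t^2 - 6*t + 9)/(t^2 + t - 2)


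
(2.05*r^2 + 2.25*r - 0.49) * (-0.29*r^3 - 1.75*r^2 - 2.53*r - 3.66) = -0.5945*r^5 - 4.24*r^4 - 8.9819*r^3 - 12.338*r^2 - 6.9953*r + 1.7934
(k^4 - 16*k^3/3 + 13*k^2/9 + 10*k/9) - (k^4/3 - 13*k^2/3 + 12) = 2*k^4/3 - 16*k^3/3 + 52*k^2/9 + 10*k/9 - 12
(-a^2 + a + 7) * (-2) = 2*a^2 - 2*a - 14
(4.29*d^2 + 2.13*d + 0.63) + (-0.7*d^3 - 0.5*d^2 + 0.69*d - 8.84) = -0.7*d^3 + 3.79*d^2 + 2.82*d - 8.21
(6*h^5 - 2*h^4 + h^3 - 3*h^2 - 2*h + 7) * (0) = 0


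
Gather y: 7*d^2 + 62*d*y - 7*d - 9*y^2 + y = 7*d^2 - 7*d - 9*y^2 + y*(62*d + 1)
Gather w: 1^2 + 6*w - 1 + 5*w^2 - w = 5*w^2 + 5*w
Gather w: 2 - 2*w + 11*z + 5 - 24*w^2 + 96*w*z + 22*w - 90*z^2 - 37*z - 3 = -24*w^2 + w*(96*z + 20) - 90*z^2 - 26*z + 4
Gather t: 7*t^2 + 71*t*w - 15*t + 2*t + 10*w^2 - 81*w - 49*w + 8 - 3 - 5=7*t^2 + t*(71*w - 13) + 10*w^2 - 130*w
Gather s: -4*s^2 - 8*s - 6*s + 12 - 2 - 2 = -4*s^2 - 14*s + 8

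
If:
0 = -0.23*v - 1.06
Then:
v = -4.61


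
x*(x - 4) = x^2 - 4*x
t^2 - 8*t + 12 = (t - 6)*(t - 2)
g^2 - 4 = (g - 2)*(g + 2)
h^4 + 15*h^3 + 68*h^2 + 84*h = h*(h + 2)*(h + 6)*(h + 7)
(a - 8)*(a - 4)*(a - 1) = a^3 - 13*a^2 + 44*a - 32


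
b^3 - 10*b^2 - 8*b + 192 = (b - 8)*(b - 6)*(b + 4)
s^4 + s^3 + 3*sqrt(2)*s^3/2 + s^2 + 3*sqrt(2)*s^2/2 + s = s*(s + 1)*(s + sqrt(2)/2)*(s + sqrt(2))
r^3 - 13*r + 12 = (r - 3)*(r - 1)*(r + 4)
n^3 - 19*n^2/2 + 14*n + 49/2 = (n - 7)*(n - 7/2)*(n + 1)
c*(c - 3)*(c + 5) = c^3 + 2*c^2 - 15*c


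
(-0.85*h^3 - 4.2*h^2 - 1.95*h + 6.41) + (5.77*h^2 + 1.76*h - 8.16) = -0.85*h^3 + 1.57*h^2 - 0.19*h - 1.75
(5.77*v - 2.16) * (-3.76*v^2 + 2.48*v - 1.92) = -21.6952*v^3 + 22.4312*v^2 - 16.4352*v + 4.1472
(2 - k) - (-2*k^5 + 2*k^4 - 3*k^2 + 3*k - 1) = 2*k^5 - 2*k^4 + 3*k^2 - 4*k + 3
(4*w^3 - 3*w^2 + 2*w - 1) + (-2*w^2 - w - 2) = 4*w^3 - 5*w^2 + w - 3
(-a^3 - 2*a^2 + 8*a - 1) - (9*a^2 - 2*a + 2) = -a^3 - 11*a^2 + 10*a - 3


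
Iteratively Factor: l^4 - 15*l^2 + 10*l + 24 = (l - 2)*(l^3 + 2*l^2 - 11*l - 12) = (l - 2)*(l + 1)*(l^2 + l - 12) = (l - 2)*(l + 1)*(l + 4)*(l - 3)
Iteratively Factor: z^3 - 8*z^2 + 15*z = (z)*(z^2 - 8*z + 15) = z*(z - 5)*(z - 3)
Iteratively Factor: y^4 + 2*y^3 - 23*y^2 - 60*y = (y + 4)*(y^3 - 2*y^2 - 15*y) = (y - 5)*(y + 4)*(y^2 + 3*y) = y*(y - 5)*(y + 4)*(y + 3)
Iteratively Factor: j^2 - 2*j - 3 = (j + 1)*(j - 3)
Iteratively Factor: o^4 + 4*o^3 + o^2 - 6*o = (o + 2)*(o^3 + 2*o^2 - 3*o) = o*(o + 2)*(o^2 + 2*o - 3) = o*(o - 1)*(o + 2)*(o + 3)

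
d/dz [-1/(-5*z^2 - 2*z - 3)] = 2*(-5*z - 1)/(5*z^2 + 2*z + 3)^2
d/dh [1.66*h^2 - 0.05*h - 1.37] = 3.32*h - 0.05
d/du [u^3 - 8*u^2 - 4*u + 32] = 3*u^2 - 16*u - 4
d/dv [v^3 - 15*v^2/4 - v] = 3*v^2 - 15*v/2 - 1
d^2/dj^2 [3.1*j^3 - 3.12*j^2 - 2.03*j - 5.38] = 18.6*j - 6.24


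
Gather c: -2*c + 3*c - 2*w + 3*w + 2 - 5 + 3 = c + w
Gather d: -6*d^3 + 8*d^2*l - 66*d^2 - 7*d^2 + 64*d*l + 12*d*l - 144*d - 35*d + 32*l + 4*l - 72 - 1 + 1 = -6*d^3 + d^2*(8*l - 73) + d*(76*l - 179) + 36*l - 72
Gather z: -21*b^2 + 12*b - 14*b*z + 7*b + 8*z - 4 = -21*b^2 + 19*b + z*(8 - 14*b) - 4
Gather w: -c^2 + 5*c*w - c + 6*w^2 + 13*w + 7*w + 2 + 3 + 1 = -c^2 - c + 6*w^2 + w*(5*c + 20) + 6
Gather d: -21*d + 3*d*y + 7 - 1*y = d*(3*y - 21) - y + 7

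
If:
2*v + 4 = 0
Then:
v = -2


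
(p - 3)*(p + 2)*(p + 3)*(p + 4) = p^4 + 6*p^3 - p^2 - 54*p - 72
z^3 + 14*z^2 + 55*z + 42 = (z + 1)*(z + 6)*(z + 7)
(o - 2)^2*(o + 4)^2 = o^4 + 4*o^3 - 12*o^2 - 32*o + 64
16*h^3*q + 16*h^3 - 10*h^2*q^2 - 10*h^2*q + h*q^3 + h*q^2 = (-8*h + q)*(-2*h + q)*(h*q + h)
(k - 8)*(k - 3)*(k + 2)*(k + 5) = k^4 - 4*k^3 - 43*k^2 + 58*k + 240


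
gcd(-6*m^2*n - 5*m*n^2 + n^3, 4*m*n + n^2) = n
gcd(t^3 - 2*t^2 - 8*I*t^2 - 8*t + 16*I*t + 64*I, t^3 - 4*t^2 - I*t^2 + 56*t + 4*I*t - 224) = t^2 + t*(-4 - 8*I) + 32*I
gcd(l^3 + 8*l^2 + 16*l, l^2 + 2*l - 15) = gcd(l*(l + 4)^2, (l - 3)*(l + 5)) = 1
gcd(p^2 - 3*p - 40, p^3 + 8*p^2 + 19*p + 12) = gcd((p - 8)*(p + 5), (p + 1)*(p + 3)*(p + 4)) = 1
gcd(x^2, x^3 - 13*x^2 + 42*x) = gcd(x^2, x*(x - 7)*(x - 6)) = x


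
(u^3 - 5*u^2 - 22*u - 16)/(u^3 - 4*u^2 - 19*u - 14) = (u - 8)/(u - 7)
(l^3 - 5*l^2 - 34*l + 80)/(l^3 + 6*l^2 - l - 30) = (l - 8)/(l + 3)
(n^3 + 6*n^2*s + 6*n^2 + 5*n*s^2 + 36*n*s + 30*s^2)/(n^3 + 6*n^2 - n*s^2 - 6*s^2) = (-n - 5*s)/(-n + s)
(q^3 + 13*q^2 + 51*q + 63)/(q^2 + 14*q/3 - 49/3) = 3*(q^2 + 6*q + 9)/(3*q - 7)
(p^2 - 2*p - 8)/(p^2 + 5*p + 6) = (p - 4)/(p + 3)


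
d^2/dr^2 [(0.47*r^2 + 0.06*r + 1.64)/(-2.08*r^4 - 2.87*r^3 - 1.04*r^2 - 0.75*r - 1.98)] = (-12.200448*r^8 - 19.94928*r^7 - 153.346014*r^6 - 288.649956*r^5 - 173.947182*r^4 - 45.359456*r^3 + 59.124984*r^2 + 48.982896*r + 1.4022)/(8.998912*r^12 + 37.250304*r^11 + 64.896624*r^10 + 70.624607*r^9 + 85.010328*r^8 + 108.498849*r^7 + 92.692466*r^6 + 61.268949*r^5 + 58.2147*r^4 + 43.442919*r^3 + 15.572898*r^2 + 8.8209*r + 7.762392)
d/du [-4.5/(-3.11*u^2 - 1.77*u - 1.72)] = (-27.99*u - 7.965)/(3.11*u^2 + 1.77*u + 1.72)^2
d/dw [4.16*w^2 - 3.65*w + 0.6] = 8.32*w - 3.65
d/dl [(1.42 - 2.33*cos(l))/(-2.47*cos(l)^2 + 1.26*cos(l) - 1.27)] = (5.7551*cos(l)^2 - 7.0148*cos(l) - 1.1699)*sin(l)/(6.1009*cos(l)^4 - 6.2244*cos(l)^3 + 7.8614*cos(l)^2 - 3.2004*cos(l) + 1.6129)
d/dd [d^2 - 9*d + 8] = 2*d - 9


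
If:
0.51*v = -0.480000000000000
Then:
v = -0.94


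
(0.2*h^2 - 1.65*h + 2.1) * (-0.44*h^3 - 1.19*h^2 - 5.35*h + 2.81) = -0.088*h^5 + 0.488*h^4 - 0.0305000000000004*h^3 + 6.8905*h^2 - 15.8715*h + 5.901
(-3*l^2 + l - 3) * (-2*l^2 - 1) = 6*l^4 - 2*l^3 + 9*l^2 - l + 3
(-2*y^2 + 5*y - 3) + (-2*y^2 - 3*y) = -4*y^2 + 2*y - 3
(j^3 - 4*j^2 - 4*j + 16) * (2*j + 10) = 2*j^4 + 2*j^3 - 48*j^2 - 8*j + 160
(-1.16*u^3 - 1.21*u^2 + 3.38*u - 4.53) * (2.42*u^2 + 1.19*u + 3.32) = -2.8072*u^5 - 4.3086*u^4 + 2.8885*u^3 - 10.9576*u^2 + 5.8309*u - 15.0396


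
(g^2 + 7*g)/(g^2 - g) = (g + 7)/(g - 1)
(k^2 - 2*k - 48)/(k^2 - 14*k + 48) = (k + 6)/(k - 6)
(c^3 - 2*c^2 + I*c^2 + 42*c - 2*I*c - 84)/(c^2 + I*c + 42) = c - 2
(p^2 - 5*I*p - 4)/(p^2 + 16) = (p - I)/(p + 4*I)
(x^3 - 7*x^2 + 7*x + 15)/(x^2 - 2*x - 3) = x - 5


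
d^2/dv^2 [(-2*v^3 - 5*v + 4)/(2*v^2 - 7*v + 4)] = 12*(-17*v^3 + 36*v^2 - 24*v + 4)/(8*v^6 - 84*v^5 + 342*v^4 - 679*v^3 + 684*v^2 - 336*v + 64)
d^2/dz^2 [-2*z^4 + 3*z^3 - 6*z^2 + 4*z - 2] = -24*z^2 + 18*z - 12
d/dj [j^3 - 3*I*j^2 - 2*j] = 3*j^2 - 6*I*j - 2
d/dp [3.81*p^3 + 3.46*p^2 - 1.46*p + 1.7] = 11.43*p^2 + 6.92*p - 1.46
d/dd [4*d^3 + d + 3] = 12*d^2 + 1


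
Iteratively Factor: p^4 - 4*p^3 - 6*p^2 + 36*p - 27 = (p + 3)*(p^3 - 7*p^2 + 15*p - 9) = (p - 1)*(p + 3)*(p^2 - 6*p + 9) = (p - 3)*(p - 1)*(p + 3)*(p - 3)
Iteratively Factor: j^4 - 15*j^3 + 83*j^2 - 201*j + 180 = (j - 5)*(j^3 - 10*j^2 + 33*j - 36) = (j - 5)*(j - 3)*(j^2 - 7*j + 12) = (j - 5)*(j - 4)*(j - 3)*(j - 3)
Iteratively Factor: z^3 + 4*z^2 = (z)*(z^2 + 4*z) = z^2*(z + 4)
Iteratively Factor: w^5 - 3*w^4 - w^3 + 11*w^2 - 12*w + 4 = (w - 1)*(w^4 - 2*w^3 - 3*w^2 + 8*w - 4) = (w - 1)^2*(w^3 - w^2 - 4*w + 4) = (w - 1)^3*(w^2 - 4) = (w - 2)*(w - 1)^3*(w + 2)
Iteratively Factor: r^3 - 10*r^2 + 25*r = (r - 5)*(r^2 - 5*r) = (r - 5)^2*(r)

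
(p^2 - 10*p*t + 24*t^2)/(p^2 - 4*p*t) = (p - 6*t)/p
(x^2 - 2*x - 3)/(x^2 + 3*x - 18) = (x + 1)/(x + 6)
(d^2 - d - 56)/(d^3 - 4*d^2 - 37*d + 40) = (d + 7)/(d^2 + 4*d - 5)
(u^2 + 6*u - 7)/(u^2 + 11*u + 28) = (u - 1)/(u + 4)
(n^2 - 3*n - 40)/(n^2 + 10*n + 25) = (n - 8)/(n + 5)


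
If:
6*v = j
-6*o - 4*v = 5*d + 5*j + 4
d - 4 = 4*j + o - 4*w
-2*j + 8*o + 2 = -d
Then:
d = 130/209 - 688*w/627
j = 136*w/209 - 150/209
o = 188*w/627 - 106/209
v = 68*w/627 - 25/209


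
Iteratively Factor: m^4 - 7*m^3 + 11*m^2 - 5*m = (m - 1)*(m^3 - 6*m^2 + 5*m) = (m - 1)^2*(m^2 - 5*m) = m*(m - 1)^2*(m - 5)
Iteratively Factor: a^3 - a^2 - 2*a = (a)*(a^2 - a - 2) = a*(a - 2)*(a + 1)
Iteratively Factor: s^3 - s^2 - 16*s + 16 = (s + 4)*(s^2 - 5*s + 4) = (s - 1)*(s + 4)*(s - 4)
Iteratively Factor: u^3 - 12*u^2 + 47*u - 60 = (u - 3)*(u^2 - 9*u + 20) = (u - 5)*(u - 3)*(u - 4)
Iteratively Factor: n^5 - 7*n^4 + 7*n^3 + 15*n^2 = (n)*(n^4 - 7*n^3 + 7*n^2 + 15*n) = n^2*(n^3 - 7*n^2 + 7*n + 15) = n^2*(n - 5)*(n^2 - 2*n - 3) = n^2*(n - 5)*(n + 1)*(n - 3)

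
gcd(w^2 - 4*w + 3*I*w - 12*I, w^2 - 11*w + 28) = w - 4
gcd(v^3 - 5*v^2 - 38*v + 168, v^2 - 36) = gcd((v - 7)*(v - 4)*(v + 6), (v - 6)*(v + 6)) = v + 6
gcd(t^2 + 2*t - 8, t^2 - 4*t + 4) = t - 2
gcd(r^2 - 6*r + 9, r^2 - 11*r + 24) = r - 3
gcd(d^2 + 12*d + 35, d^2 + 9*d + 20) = d + 5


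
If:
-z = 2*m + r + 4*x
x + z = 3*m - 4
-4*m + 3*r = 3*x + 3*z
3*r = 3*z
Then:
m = 3/2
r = 5/2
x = -2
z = 5/2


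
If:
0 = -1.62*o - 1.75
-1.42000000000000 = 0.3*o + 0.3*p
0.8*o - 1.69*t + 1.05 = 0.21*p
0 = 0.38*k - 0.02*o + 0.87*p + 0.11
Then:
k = 8.02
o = -1.08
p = -3.65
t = 0.56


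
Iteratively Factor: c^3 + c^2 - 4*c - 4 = (c + 1)*(c^2 - 4) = (c + 1)*(c + 2)*(c - 2)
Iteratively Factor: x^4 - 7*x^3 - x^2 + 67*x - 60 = (x - 1)*(x^3 - 6*x^2 - 7*x + 60) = (x - 4)*(x - 1)*(x^2 - 2*x - 15) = (x - 4)*(x - 1)*(x + 3)*(x - 5)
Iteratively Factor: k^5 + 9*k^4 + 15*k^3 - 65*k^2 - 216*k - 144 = (k + 3)*(k^4 + 6*k^3 - 3*k^2 - 56*k - 48) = (k - 3)*(k + 3)*(k^3 + 9*k^2 + 24*k + 16) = (k - 3)*(k + 3)*(k + 4)*(k^2 + 5*k + 4) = (k - 3)*(k + 1)*(k + 3)*(k + 4)*(k + 4)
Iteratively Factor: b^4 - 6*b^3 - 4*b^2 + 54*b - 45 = (b + 3)*(b^3 - 9*b^2 + 23*b - 15) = (b - 1)*(b + 3)*(b^2 - 8*b + 15) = (b - 3)*(b - 1)*(b + 3)*(b - 5)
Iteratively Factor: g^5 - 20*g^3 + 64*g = (g)*(g^4 - 20*g^2 + 64) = g*(g - 4)*(g^3 + 4*g^2 - 4*g - 16) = g*(g - 4)*(g + 4)*(g^2 - 4) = g*(g - 4)*(g - 2)*(g + 4)*(g + 2)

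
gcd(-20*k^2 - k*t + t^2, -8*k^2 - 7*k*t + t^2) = 1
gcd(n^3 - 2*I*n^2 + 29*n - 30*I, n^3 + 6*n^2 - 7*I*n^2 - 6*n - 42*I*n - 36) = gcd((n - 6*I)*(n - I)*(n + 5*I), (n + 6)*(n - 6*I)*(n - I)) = n^2 - 7*I*n - 6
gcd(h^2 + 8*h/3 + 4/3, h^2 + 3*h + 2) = h + 2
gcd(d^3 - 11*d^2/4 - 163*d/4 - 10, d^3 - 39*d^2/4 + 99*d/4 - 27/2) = 1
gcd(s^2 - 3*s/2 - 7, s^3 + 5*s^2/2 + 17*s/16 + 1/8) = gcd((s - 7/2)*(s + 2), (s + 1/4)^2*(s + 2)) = s + 2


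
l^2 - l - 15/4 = (l - 5/2)*(l + 3/2)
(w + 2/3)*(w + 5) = w^2 + 17*w/3 + 10/3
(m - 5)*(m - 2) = m^2 - 7*m + 10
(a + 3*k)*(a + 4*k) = a^2 + 7*a*k + 12*k^2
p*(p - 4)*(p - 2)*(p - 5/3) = p^4 - 23*p^3/3 + 18*p^2 - 40*p/3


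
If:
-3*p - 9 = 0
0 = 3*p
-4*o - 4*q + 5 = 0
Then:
No Solution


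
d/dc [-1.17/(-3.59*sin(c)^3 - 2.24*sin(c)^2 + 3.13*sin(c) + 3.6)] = (-12.6009*sin(c)^2 - 5.2416*sin(c) + 3.6621)*cos(c)/(3.59*sin(c)^3 + 2.24*sin(c)^2 - 3.13*sin(c) - 3.6)^2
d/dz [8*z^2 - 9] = 16*z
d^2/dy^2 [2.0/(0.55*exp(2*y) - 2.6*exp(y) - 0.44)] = ((5.2 - 4.4*exp(y))*(-0.55*exp(2*y) + 2.6*exp(y) + 0.44) - 2.0*(1.1*exp(y) - 2.6)*(2.2*exp(y) - 5.2)*exp(y))*exp(y)/(-0.55*exp(2*y) + 2.6*exp(y) + 0.44)^3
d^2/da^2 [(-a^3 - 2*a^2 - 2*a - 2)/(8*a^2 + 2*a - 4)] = 3*(-11*a^3 - 46*a^2 - 28*a - 10)/(64*a^6 + 48*a^5 - 84*a^4 - 47*a^3 + 42*a^2 + 12*a - 8)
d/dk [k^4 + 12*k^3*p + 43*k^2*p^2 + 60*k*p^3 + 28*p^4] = 4*k^3 + 36*k^2*p + 86*k*p^2 + 60*p^3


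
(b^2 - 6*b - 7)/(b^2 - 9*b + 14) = (b + 1)/(b - 2)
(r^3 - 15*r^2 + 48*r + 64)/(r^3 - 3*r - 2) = (r^2 - 16*r + 64)/(r^2 - r - 2)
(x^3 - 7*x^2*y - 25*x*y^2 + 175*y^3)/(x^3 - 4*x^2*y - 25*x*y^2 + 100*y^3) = (x - 7*y)/(x - 4*y)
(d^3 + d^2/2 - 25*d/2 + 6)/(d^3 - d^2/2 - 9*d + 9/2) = (d + 4)/(d + 3)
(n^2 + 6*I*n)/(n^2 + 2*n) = (n + 6*I)/(n + 2)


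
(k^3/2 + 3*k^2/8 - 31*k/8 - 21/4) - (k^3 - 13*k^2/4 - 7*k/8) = -k^3/2 + 29*k^2/8 - 3*k - 21/4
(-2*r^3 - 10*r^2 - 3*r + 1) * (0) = 0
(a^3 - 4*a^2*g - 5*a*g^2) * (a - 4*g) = a^4 - 8*a^3*g + 11*a^2*g^2 + 20*a*g^3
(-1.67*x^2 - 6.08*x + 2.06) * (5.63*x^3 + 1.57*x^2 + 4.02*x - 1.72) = -9.4021*x^5 - 36.8523*x^4 - 4.6612*x^3 - 18.335*x^2 + 18.7388*x - 3.5432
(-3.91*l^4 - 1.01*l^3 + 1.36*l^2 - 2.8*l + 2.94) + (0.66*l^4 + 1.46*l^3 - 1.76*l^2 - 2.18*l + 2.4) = -3.25*l^4 + 0.45*l^3 - 0.4*l^2 - 4.98*l + 5.34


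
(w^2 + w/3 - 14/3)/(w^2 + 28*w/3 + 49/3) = (w - 2)/(w + 7)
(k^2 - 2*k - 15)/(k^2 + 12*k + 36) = (k^2 - 2*k - 15)/(k^2 + 12*k + 36)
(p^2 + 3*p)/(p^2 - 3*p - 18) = p/(p - 6)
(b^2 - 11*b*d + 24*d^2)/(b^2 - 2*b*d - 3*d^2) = (b - 8*d)/(b + d)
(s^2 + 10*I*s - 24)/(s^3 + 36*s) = (s + 4*I)/(s*(s - 6*I))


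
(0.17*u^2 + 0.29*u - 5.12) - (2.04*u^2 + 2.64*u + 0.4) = -1.87*u^2 - 2.35*u - 5.52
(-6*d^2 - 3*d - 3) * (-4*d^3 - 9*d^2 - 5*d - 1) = 24*d^5 + 66*d^4 + 69*d^3 + 48*d^2 + 18*d + 3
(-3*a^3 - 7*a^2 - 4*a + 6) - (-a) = -3*a^3 - 7*a^2 - 3*a + 6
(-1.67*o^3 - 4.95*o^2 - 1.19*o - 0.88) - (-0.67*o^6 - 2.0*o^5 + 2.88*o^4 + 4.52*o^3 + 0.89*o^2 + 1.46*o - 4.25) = 0.67*o^6 + 2.0*o^5 - 2.88*o^4 - 6.19*o^3 - 5.84*o^2 - 2.65*o + 3.37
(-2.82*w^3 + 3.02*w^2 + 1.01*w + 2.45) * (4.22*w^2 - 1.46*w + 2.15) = -11.9004*w^5 + 16.8616*w^4 - 6.21*w^3 + 15.3574*w^2 - 1.4055*w + 5.2675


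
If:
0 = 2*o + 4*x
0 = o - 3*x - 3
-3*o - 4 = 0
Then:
No Solution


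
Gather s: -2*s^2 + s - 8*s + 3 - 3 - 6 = -2*s^2 - 7*s - 6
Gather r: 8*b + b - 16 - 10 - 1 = 9*b - 27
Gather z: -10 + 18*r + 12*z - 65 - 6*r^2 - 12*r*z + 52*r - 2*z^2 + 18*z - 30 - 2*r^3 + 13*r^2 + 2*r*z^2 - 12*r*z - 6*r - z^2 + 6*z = -2*r^3 + 7*r^2 + 64*r + z^2*(2*r - 3) + z*(36 - 24*r) - 105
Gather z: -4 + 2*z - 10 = 2*z - 14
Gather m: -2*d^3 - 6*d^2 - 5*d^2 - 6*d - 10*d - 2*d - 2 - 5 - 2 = -2*d^3 - 11*d^2 - 18*d - 9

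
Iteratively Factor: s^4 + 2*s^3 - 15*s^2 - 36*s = (s - 4)*(s^3 + 6*s^2 + 9*s) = s*(s - 4)*(s^2 + 6*s + 9) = s*(s - 4)*(s + 3)*(s + 3)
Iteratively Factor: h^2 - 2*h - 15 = (h - 5)*(h + 3)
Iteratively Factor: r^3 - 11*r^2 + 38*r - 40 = (r - 4)*(r^2 - 7*r + 10) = (r - 4)*(r - 2)*(r - 5)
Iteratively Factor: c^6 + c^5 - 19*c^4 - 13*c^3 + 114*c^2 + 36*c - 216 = (c + 3)*(c^5 - 2*c^4 - 13*c^3 + 26*c^2 + 36*c - 72) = (c + 2)*(c + 3)*(c^4 - 4*c^3 - 5*c^2 + 36*c - 36) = (c - 3)*(c + 2)*(c + 3)*(c^3 - c^2 - 8*c + 12) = (c - 3)*(c + 2)*(c + 3)^2*(c^2 - 4*c + 4) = (c - 3)*(c - 2)*(c + 2)*(c + 3)^2*(c - 2)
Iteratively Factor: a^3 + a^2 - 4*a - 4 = (a + 1)*(a^2 - 4) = (a - 2)*(a + 1)*(a + 2)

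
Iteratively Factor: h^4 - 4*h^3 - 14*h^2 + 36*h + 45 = (h - 3)*(h^3 - h^2 - 17*h - 15) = (h - 3)*(h + 3)*(h^2 - 4*h - 5) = (h - 3)*(h + 1)*(h + 3)*(h - 5)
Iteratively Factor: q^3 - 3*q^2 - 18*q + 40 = (q - 2)*(q^2 - q - 20) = (q - 5)*(q - 2)*(q + 4)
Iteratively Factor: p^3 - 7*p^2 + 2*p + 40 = (p - 4)*(p^2 - 3*p - 10) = (p - 4)*(p + 2)*(p - 5)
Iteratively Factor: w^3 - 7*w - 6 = (w + 2)*(w^2 - 2*w - 3) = (w + 1)*(w + 2)*(w - 3)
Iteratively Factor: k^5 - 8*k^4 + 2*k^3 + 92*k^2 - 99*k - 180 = (k - 5)*(k^4 - 3*k^3 - 13*k^2 + 27*k + 36) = (k - 5)*(k - 4)*(k^3 + k^2 - 9*k - 9) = (k - 5)*(k - 4)*(k + 1)*(k^2 - 9) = (k - 5)*(k - 4)*(k - 3)*(k + 1)*(k + 3)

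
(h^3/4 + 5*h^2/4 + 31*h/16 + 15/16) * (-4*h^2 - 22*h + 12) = -h^5 - 21*h^4/2 - 129*h^3/4 - 251*h^2/8 + 21*h/8 + 45/4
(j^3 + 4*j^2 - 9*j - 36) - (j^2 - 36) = j^3 + 3*j^2 - 9*j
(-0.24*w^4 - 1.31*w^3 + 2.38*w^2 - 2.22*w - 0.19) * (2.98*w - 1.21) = -0.7152*w^5 - 3.6134*w^4 + 8.6775*w^3 - 9.4954*w^2 + 2.12*w + 0.2299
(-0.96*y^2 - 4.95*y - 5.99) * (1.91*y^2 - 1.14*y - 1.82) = -1.8336*y^4 - 8.3601*y^3 - 4.0507*y^2 + 15.8376*y + 10.9018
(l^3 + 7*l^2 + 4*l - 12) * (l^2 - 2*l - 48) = l^5 + 5*l^4 - 58*l^3 - 356*l^2 - 168*l + 576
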